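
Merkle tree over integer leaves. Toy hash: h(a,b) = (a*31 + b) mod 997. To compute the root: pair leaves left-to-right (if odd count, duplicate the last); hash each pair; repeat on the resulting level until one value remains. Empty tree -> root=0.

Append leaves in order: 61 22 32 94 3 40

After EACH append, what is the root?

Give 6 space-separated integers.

After append 61 (leaves=[61]):
  L0: [61]
  root=61
After append 22 (leaves=[61, 22]):
  L0: [61, 22]
  L1: h(61,22)=(61*31+22)%997=916 -> [916]
  root=916
After append 32 (leaves=[61, 22, 32]):
  L0: [61, 22, 32]
  L1: h(61,22)=(61*31+22)%997=916 h(32,32)=(32*31+32)%997=27 -> [916, 27]
  L2: h(916,27)=(916*31+27)%997=507 -> [507]
  root=507
After append 94 (leaves=[61, 22, 32, 94]):
  L0: [61, 22, 32, 94]
  L1: h(61,22)=(61*31+22)%997=916 h(32,94)=(32*31+94)%997=89 -> [916, 89]
  L2: h(916,89)=(916*31+89)%997=569 -> [569]
  root=569
After append 3 (leaves=[61, 22, 32, 94, 3]):
  L0: [61, 22, 32, 94, 3]
  L1: h(61,22)=(61*31+22)%997=916 h(32,94)=(32*31+94)%997=89 h(3,3)=(3*31+3)%997=96 -> [916, 89, 96]
  L2: h(916,89)=(916*31+89)%997=569 h(96,96)=(96*31+96)%997=81 -> [569, 81]
  L3: h(569,81)=(569*31+81)%997=771 -> [771]
  root=771
After append 40 (leaves=[61, 22, 32, 94, 3, 40]):
  L0: [61, 22, 32, 94, 3, 40]
  L1: h(61,22)=(61*31+22)%997=916 h(32,94)=(32*31+94)%997=89 h(3,40)=(3*31+40)%997=133 -> [916, 89, 133]
  L2: h(916,89)=(916*31+89)%997=569 h(133,133)=(133*31+133)%997=268 -> [569, 268]
  L3: h(569,268)=(569*31+268)%997=958 -> [958]
  root=958

Answer: 61 916 507 569 771 958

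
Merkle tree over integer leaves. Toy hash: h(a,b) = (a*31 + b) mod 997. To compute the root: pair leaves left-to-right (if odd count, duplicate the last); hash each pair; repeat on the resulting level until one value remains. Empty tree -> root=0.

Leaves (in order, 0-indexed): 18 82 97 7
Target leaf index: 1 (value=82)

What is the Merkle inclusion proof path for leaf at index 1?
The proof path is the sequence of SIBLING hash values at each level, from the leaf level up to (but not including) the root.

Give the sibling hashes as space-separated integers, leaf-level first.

L0 (leaves): [18, 82, 97, 7], target index=1
L1: h(18,82)=(18*31+82)%997=640 [pair 0] h(97,7)=(97*31+7)%997=23 [pair 1] -> [640, 23]
  Sibling for proof at L0: 18
L2: h(640,23)=(640*31+23)%997=920 [pair 0] -> [920]
  Sibling for proof at L1: 23
Root: 920
Proof path (sibling hashes from leaf to root): [18, 23]

Answer: 18 23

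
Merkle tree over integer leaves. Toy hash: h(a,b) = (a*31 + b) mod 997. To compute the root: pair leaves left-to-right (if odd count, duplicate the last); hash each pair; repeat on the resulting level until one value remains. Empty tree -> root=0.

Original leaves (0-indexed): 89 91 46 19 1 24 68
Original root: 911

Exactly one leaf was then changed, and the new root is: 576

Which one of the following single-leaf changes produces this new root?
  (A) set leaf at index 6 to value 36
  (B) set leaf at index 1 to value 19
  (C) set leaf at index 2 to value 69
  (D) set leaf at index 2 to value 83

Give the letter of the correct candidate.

Answer: D

Derivation:
Original leaves: [89, 91, 46, 19, 1, 24, 68]
Target new root: 576
Try each candidate change and compute the resulting root:
Candidate A: set leaf[6] = 36 -> leaves = [89, 91, 46, 19, 1, 24, 36]
  L0: [89, 91, 46, 19, 1, 24, 36]
  L1: h(89,91)=(89*31+91)%997=856 h(46,19)=(46*31+19)%997=448 h(1,24)=(1*31+24)%997=55 h(36,36)=(36*31+36)%997=155 -> [856, 448, 55, 155]
  L2: h(856,448)=(856*31+448)%997=65 h(55,155)=(55*31+155)%997=863 -> [65, 863]
  L3: h(65,863)=(65*31+863)%997=884 -> [884]
  root = 884 != target 576
Candidate B: set leaf[1] = 19 -> leaves = [89, 19, 46, 19, 1, 24, 68]
  L0: [89, 19, 46, 19, 1, 24, 68]
  L1: h(89,19)=(89*31+19)%997=784 h(46,19)=(46*31+19)%997=448 h(1,24)=(1*31+24)%997=55 h(68,68)=(68*31+68)%997=182 -> [784, 448, 55, 182]
  L2: h(784,448)=(784*31+448)%997=824 h(55,182)=(55*31+182)%997=890 -> [824, 890]
  L3: h(824,890)=(824*31+890)%997=512 -> [512]
  root = 512 != target 576
Candidate C: set leaf[2] = 69 -> leaves = [89, 91, 69, 19, 1, 24, 68]
  L0: [89, 91, 69, 19, 1, 24, 68]
  L1: h(89,91)=(89*31+91)%997=856 h(69,19)=(69*31+19)%997=164 h(1,24)=(1*31+24)%997=55 h(68,68)=(68*31+68)%997=182 -> [856, 164, 55, 182]
  L2: h(856,164)=(856*31+164)%997=778 h(55,182)=(55*31+182)%997=890 -> [778, 890]
  L3: h(778,890)=(778*31+890)%997=83 -> [83]
  root = 83 != target 576
Candidate D: set leaf[2] = 83 -> leaves = [89, 91, 83, 19, 1, 24, 68]
  L0: [89, 91, 83, 19, 1, 24, 68]
  L1: h(89,91)=(89*31+91)%997=856 h(83,19)=(83*31+19)%997=598 h(1,24)=(1*31+24)%997=55 h(68,68)=(68*31+68)%997=182 -> [856, 598, 55, 182]
  L2: h(856,598)=(856*31+598)%997=215 h(55,182)=(55*31+182)%997=890 -> [215, 890]
  L3: h(215,890)=(215*31+890)%997=576 -> [576]
  root = 576 == target 576  ** MATCH **
Candidate D produces the target root.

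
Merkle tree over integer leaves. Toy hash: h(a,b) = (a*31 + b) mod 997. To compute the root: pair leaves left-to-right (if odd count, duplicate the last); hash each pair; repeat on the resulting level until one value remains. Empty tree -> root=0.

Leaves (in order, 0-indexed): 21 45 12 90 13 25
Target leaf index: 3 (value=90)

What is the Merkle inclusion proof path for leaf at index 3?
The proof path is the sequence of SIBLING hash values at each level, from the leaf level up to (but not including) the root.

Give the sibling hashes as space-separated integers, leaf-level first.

L0 (leaves): [21, 45, 12, 90, 13, 25], target index=3
L1: h(21,45)=(21*31+45)%997=696 [pair 0] h(12,90)=(12*31+90)%997=462 [pair 1] h(13,25)=(13*31+25)%997=428 [pair 2] -> [696, 462, 428]
  Sibling for proof at L0: 12
L2: h(696,462)=(696*31+462)%997=104 [pair 0] h(428,428)=(428*31+428)%997=735 [pair 1] -> [104, 735]
  Sibling for proof at L1: 696
L3: h(104,735)=(104*31+735)%997=968 [pair 0] -> [968]
  Sibling for proof at L2: 735
Root: 968
Proof path (sibling hashes from leaf to root): [12, 696, 735]

Answer: 12 696 735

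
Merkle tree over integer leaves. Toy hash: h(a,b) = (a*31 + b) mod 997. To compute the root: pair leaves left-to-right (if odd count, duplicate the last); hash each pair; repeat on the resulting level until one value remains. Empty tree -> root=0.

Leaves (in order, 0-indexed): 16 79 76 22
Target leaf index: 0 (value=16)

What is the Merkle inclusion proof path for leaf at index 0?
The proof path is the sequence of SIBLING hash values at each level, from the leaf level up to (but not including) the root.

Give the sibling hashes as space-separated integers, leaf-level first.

L0 (leaves): [16, 79, 76, 22], target index=0
L1: h(16,79)=(16*31+79)%997=575 [pair 0] h(76,22)=(76*31+22)%997=384 [pair 1] -> [575, 384]
  Sibling for proof at L0: 79
L2: h(575,384)=(575*31+384)%997=263 [pair 0] -> [263]
  Sibling for proof at L1: 384
Root: 263
Proof path (sibling hashes from leaf to root): [79, 384]

Answer: 79 384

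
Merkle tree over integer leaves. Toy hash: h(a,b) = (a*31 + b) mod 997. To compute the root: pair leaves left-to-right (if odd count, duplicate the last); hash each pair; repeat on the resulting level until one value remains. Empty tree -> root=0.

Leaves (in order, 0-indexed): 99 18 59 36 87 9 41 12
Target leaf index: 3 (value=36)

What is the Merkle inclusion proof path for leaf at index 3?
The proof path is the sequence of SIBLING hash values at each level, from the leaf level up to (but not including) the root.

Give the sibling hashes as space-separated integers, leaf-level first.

L0 (leaves): [99, 18, 59, 36, 87, 9, 41, 12], target index=3
L1: h(99,18)=(99*31+18)%997=96 [pair 0] h(59,36)=(59*31+36)%997=868 [pair 1] h(87,9)=(87*31+9)%997=712 [pair 2] h(41,12)=(41*31+12)%997=286 [pair 3] -> [96, 868, 712, 286]
  Sibling for proof at L0: 59
L2: h(96,868)=(96*31+868)%997=853 [pair 0] h(712,286)=(712*31+286)%997=424 [pair 1] -> [853, 424]
  Sibling for proof at L1: 96
L3: h(853,424)=(853*31+424)%997=945 [pair 0] -> [945]
  Sibling for proof at L2: 424
Root: 945
Proof path (sibling hashes from leaf to root): [59, 96, 424]

Answer: 59 96 424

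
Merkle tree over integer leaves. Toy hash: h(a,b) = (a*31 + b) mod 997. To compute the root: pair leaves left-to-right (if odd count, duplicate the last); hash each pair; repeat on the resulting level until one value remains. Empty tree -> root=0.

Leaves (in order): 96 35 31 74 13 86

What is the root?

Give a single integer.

L0: [96, 35, 31, 74, 13, 86]
L1: h(96,35)=(96*31+35)%997=20 h(31,74)=(31*31+74)%997=38 h(13,86)=(13*31+86)%997=489 -> [20, 38, 489]
L2: h(20,38)=(20*31+38)%997=658 h(489,489)=(489*31+489)%997=693 -> [658, 693]
L3: h(658,693)=(658*31+693)%997=154 -> [154]

Answer: 154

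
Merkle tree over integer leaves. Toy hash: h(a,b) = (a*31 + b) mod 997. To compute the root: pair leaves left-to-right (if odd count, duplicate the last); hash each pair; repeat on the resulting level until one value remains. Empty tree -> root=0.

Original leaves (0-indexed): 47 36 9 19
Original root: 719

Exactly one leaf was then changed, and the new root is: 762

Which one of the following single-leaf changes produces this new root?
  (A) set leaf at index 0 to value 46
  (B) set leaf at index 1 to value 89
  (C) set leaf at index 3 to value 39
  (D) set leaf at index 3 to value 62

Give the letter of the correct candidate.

Original leaves: [47, 36, 9, 19]
Target new root: 762
Try each candidate change and compute the resulting root:
Candidate A: set leaf[0] = 46 -> leaves = [46, 36, 9, 19]
  L0: [46, 36, 9, 19]
  L1: h(46,36)=(46*31+36)%997=465 h(9,19)=(9*31+19)%997=298 -> [465, 298]
  L2: h(465,298)=(465*31+298)%997=755 -> [755]
  root = 755 != target 762
Candidate B: set leaf[1] = 89 -> leaves = [47, 89, 9, 19]
  L0: [47, 89, 9, 19]
  L1: h(47,89)=(47*31+89)%997=549 h(9,19)=(9*31+19)%997=298 -> [549, 298]
  L2: h(549,298)=(549*31+298)%997=368 -> [368]
  root = 368 != target 762
Candidate C: set leaf[3] = 39 -> leaves = [47, 36, 9, 39]
  L0: [47, 36, 9, 39]
  L1: h(47,36)=(47*31+36)%997=496 h(9,39)=(9*31+39)%997=318 -> [496, 318]
  L2: h(496,318)=(496*31+318)%997=739 -> [739]
  root = 739 != target 762
Candidate D: set leaf[3] = 62 -> leaves = [47, 36, 9, 62]
  L0: [47, 36, 9, 62]
  L1: h(47,36)=(47*31+36)%997=496 h(9,62)=(9*31+62)%997=341 -> [496, 341]
  L2: h(496,341)=(496*31+341)%997=762 -> [762]
  root = 762 == target 762  ** MATCH **
Candidate D produces the target root.

Answer: D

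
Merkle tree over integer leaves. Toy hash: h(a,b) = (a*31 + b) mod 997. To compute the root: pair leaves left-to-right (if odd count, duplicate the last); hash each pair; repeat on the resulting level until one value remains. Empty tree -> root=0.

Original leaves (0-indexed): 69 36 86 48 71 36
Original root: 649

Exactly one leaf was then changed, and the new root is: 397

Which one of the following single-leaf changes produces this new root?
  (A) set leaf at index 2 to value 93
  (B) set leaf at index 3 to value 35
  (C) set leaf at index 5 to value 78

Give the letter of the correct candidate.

Answer: A

Derivation:
Original leaves: [69, 36, 86, 48, 71, 36]
Target new root: 397
Try each candidate change and compute the resulting root:
Candidate A: set leaf[2] = 93 -> leaves = [69, 36, 93, 48, 71, 36]
  L0: [69, 36, 93, 48, 71, 36]
  L1: h(69,36)=(69*31+36)%997=181 h(93,48)=(93*31+48)%997=937 h(71,36)=(71*31+36)%997=243 -> [181, 937, 243]
  L2: h(181,937)=(181*31+937)%997=566 h(243,243)=(243*31+243)%997=797 -> [566, 797]
  L3: h(566,797)=(566*31+797)%997=397 -> [397]
  root = 397 == target 397  ** MATCH **
Candidate B: set leaf[3] = 35 -> leaves = [69, 36, 86, 35, 71, 36]
  L0: [69, 36, 86, 35, 71, 36]
  L1: h(69,36)=(69*31+36)%997=181 h(86,35)=(86*31+35)%997=707 h(71,36)=(71*31+36)%997=243 -> [181, 707, 243]
  L2: h(181,707)=(181*31+707)%997=336 h(243,243)=(243*31+243)%997=797 -> [336, 797]
  L3: h(336,797)=(336*31+797)%997=246 -> [246]
  root = 246 != target 397
Candidate C: set leaf[5] = 78 -> leaves = [69, 36, 86, 48, 71, 78]
  L0: [69, 36, 86, 48, 71, 78]
  L1: h(69,36)=(69*31+36)%997=181 h(86,48)=(86*31+48)%997=720 h(71,78)=(71*31+78)%997=285 -> [181, 720, 285]
  L2: h(181,720)=(181*31+720)%997=349 h(285,285)=(285*31+285)%997=147 -> [349, 147]
  L3: h(349,147)=(349*31+147)%997=996 -> [996]
  root = 996 != target 397
Candidate A produces the target root.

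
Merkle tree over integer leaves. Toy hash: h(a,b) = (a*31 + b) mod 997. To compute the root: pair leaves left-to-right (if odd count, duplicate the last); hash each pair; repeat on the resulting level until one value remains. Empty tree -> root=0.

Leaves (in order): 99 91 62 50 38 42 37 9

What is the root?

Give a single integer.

L0: [99, 91, 62, 50, 38, 42, 37, 9]
L1: h(99,91)=(99*31+91)%997=169 h(62,50)=(62*31+50)%997=975 h(38,42)=(38*31+42)%997=223 h(37,9)=(37*31+9)%997=159 -> [169, 975, 223, 159]
L2: h(169,975)=(169*31+975)%997=232 h(223,159)=(223*31+159)%997=93 -> [232, 93]
L3: h(232,93)=(232*31+93)%997=306 -> [306]

Answer: 306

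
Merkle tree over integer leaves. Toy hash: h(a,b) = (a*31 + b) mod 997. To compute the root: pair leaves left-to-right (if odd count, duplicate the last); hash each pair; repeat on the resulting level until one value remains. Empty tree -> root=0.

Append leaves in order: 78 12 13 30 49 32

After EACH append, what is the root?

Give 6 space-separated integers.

Answer: 78 436 971 988 47 500

Derivation:
After append 78 (leaves=[78]):
  L0: [78]
  root=78
After append 12 (leaves=[78, 12]):
  L0: [78, 12]
  L1: h(78,12)=(78*31+12)%997=436 -> [436]
  root=436
After append 13 (leaves=[78, 12, 13]):
  L0: [78, 12, 13]
  L1: h(78,12)=(78*31+12)%997=436 h(13,13)=(13*31+13)%997=416 -> [436, 416]
  L2: h(436,416)=(436*31+416)%997=971 -> [971]
  root=971
After append 30 (leaves=[78, 12, 13, 30]):
  L0: [78, 12, 13, 30]
  L1: h(78,12)=(78*31+12)%997=436 h(13,30)=(13*31+30)%997=433 -> [436, 433]
  L2: h(436,433)=(436*31+433)%997=988 -> [988]
  root=988
After append 49 (leaves=[78, 12, 13, 30, 49]):
  L0: [78, 12, 13, 30, 49]
  L1: h(78,12)=(78*31+12)%997=436 h(13,30)=(13*31+30)%997=433 h(49,49)=(49*31+49)%997=571 -> [436, 433, 571]
  L2: h(436,433)=(436*31+433)%997=988 h(571,571)=(571*31+571)%997=326 -> [988, 326]
  L3: h(988,326)=(988*31+326)%997=47 -> [47]
  root=47
After append 32 (leaves=[78, 12, 13, 30, 49, 32]):
  L0: [78, 12, 13, 30, 49, 32]
  L1: h(78,12)=(78*31+12)%997=436 h(13,30)=(13*31+30)%997=433 h(49,32)=(49*31+32)%997=554 -> [436, 433, 554]
  L2: h(436,433)=(436*31+433)%997=988 h(554,554)=(554*31+554)%997=779 -> [988, 779]
  L3: h(988,779)=(988*31+779)%997=500 -> [500]
  root=500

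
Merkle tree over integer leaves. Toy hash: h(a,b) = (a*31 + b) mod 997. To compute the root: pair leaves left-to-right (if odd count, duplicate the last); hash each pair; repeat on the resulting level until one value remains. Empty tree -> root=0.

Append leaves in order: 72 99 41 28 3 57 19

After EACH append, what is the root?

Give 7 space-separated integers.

Answer: 72 337 792 779 302 36 494

Derivation:
After append 72 (leaves=[72]):
  L0: [72]
  root=72
After append 99 (leaves=[72, 99]):
  L0: [72, 99]
  L1: h(72,99)=(72*31+99)%997=337 -> [337]
  root=337
After append 41 (leaves=[72, 99, 41]):
  L0: [72, 99, 41]
  L1: h(72,99)=(72*31+99)%997=337 h(41,41)=(41*31+41)%997=315 -> [337, 315]
  L2: h(337,315)=(337*31+315)%997=792 -> [792]
  root=792
After append 28 (leaves=[72, 99, 41, 28]):
  L0: [72, 99, 41, 28]
  L1: h(72,99)=(72*31+99)%997=337 h(41,28)=(41*31+28)%997=302 -> [337, 302]
  L2: h(337,302)=(337*31+302)%997=779 -> [779]
  root=779
After append 3 (leaves=[72, 99, 41, 28, 3]):
  L0: [72, 99, 41, 28, 3]
  L1: h(72,99)=(72*31+99)%997=337 h(41,28)=(41*31+28)%997=302 h(3,3)=(3*31+3)%997=96 -> [337, 302, 96]
  L2: h(337,302)=(337*31+302)%997=779 h(96,96)=(96*31+96)%997=81 -> [779, 81]
  L3: h(779,81)=(779*31+81)%997=302 -> [302]
  root=302
After append 57 (leaves=[72, 99, 41, 28, 3, 57]):
  L0: [72, 99, 41, 28, 3, 57]
  L1: h(72,99)=(72*31+99)%997=337 h(41,28)=(41*31+28)%997=302 h(3,57)=(3*31+57)%997=150 -> [337, 302, 150]
  L2: h(337,302)=(337*31+302)%997=779 h(150,150)=(150*31+150)%997=812 -> [779, 812]
  L3: h(779,812)=(779*31+812)%997=36 -> [36]
  root=36
After append 19 (leaves=[72, 99, 41, 28, 3, 57, 19]):
  L0: [72, 99, 41, 28, 3, 57, 19]
  L1: h(72,99)=(72*31+99)%997=337 h(41,28)=(41*31+28)%997=302 h(3,57)=(3*31+57)%997=150 h(19,19)=(19*31+19)%997=608 -> [337, 302, 150, 608]
  L2: h(337,302)=(337*31+302)%997=779 h(150,608)=(150*31+608)%997=273 -> [779, 273]
  L3: h(779,273)=(779*31+273)%997=494 -> [494]
  root=494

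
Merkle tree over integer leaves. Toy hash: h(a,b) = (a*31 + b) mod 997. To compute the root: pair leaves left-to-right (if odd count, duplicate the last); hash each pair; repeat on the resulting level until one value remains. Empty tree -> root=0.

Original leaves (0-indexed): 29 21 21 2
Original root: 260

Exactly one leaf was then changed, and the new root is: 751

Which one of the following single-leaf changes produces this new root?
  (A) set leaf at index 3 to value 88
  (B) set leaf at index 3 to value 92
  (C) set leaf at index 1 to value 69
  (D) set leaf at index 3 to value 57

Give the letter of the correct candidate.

Answer: C

Derivation:
Original leaves: [29, 21, 21, 2]
Target new root: 751
Try each candidate change and compute the resulting root:
Candidate A: set leaf[3] = 88 -> leaves = [29, 21, 21, 88]
  L0: [29, 21, 21, 88]
  L1: h(29,21)=(29*31+21)%997=920 h(21,88)=(21*31+88)%997=739 -> [920, 739]
  L2: h(920,739)=(920*31+739)%997=346 -> [346]
  root = 346 != target 751
Candidate B: set leaf[3] = 92 -> leaves = [29, 21, 21, 92]
  L0: [29, 21, 21, 92]
  L1: h(29,21)=(29*31+21)%997=920 h(21,92)=(21*31+92)%997=743 -> [920, 743]
  L2: h(920,743)=(920*31+743)%997=350 -> [350]
  root = 350 != target 751
Candidate C: set leaf[1] = 69 -> leaves = [29, 69, 21, 2]
  L0: [29, 69, 21, 2]
  L1: h(29,69)=(29*31+69)%997=968 h(21,2)=(21*31+2)%997=653 -> [968, 653]
  L2: h(968,653)=(968*31+653)%997=751 -> [751]
  root = 751 == target 751  ** MATCH **
Candidate D: set leaf[3] = 57 -> leaves = [29, 21, 21, 57]
  L0: [29, 21, 21, 57]
  L1: h(29,21)=(29*31+21)%997=920 h(21,57)=(21*31+57)%997=708 -> [920, 708]
  L2: h(920,708)=(920*31+708)%997=315 -> [315]
  root = 315 != target 751
Candidate C produces the target root.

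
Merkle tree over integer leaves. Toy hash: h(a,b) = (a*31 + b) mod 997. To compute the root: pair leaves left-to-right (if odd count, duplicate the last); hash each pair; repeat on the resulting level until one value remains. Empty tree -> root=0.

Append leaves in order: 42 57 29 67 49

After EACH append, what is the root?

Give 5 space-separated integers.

After append 42 (leaves=[42]):
  L0: [42]
  root=42
After append 57 (leaves=[42, 57]):
  L0: [42, 57]
  L1: h(42,57)=(42*31+57)%997=362 -> [362]
  root=362
After append 29 (leaves=[42, 57, 29]):
  L0: [42, 57, 29]
  L1: h(42,57)=(42*31+57)%997=362 h(29,29)=(29*31+29)%997=928 -> [362, 928]
  L2: h(362,928)=(362*31+928)%997=186 -> [186]
  root=186
After append 67 (leaves=[42, 57, 29, 67]):
  L0: [42, 57, 29, 67]
  L1: h(42,57)=(42*31+57)%997=362 h(29,67)=(29*31+67)%997=966 -> [362, 966]
  L2: h(362,966)=(362*31+966)%997=224 -> [224]
  root=224
After append 49 (leaves=[42, 57, 29, 67, 49]):
  L0: [42, 57, 29, 67, 49]
  L1: h(42,57)=(42*31+57)%997=362 h(29,67)=(29*31+67)%997=966 h(49,49)=(49*31+49)%997=571 -> [362, 966, 571]
  L2: h(362,966)=(362*31+966)%997=224 h(571,571)=(571*31+571)%997=326 -> [224, 326]
  L3: h(224,326)=(224*31+326)%997=291 -> [291]
  root=291

Answer: 42 362 186 224 291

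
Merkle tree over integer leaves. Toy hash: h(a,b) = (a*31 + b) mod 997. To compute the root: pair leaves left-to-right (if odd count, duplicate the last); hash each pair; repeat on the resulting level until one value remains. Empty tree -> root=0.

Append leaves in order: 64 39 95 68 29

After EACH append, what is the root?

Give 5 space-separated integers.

Answer: 64 29 948 921 421

Derivation:
After append 64 (leaves=[64]):
  L0: [64]
  root=64
After append 39 (leaves=[64, 39]):
  L0: [64, 39]
  L1: h(64,39)=(64*31+39)%997=29 -> [29]
  root=29
After append 95 (leaves=[64, 39, 95]):
  L0: [64, 39, 95]
  L1: h(64,39)=(64*31+39)%997=29 h(95,95)=(95*31+95)%997=49 -> [29, 49]
  L2: h(29,49)=(29*31+49)%997=948 -> [948]
  root=948
After append 68 (leaves=[64, 39, 95, 68]):
  L0: [64, 39, 95, 68]
  L1: h(64,39)=(64*31+39)%997=29 h(95,68)=(95*31+68)%997=22 -> [29, 22]
  L2: h(29,22)=(29*31+22)%997=921 -> [921]
  root=921
After append 29 (leaves=[64, 39, 95, 68, 29]):
  L0: [64, 39, 95, 68, 29]
  L1: h(64,39)=(64*31+39)%997=29 h(95,68)=(95*31+68)%997=22 h(29,29)=(29*31+29)%997=928 -> [29, 22, 928]
  L2: h(29,22)=(29*31+22)%997=921 h(928,928)=(928*31+928)%997=783 -> [921, 783]
  L3: h(921,783)=(921*31+783)%997=421 -> [421]
  root=421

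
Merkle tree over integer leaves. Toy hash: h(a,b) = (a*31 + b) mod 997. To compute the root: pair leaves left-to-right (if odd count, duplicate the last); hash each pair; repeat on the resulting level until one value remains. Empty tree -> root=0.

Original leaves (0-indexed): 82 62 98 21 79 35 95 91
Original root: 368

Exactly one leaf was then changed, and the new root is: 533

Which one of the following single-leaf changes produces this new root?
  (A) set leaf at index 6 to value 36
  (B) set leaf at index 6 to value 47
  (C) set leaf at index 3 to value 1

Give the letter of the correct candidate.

Original leaves: [82, 62, 98, 21, 79, 35, 95, 91]
Target new root: 533
Try each candidate change and compute the resulting root:
Candidate A: set leaf[6] = 36 -> leaves = [82, 62, 98, 21, 79, 35, 36, 91]
  L0: [82, 62, 98, 21, 79, 35, 36, 91]
  L1: h(82,62)=(82*31+62)%997=610 h(98,21)=(98*31+21)%997=68 h(79,35)=(79*31+35)%997=490 h(36,91)=(36*31+91)%997=210 -> [610, 68, 490, 210]
  L2: h(610,68)=(610*31+68)%997=35 h(490,210)=(490*31+210)%997=445 -> [35, 445]
  L3: h(35,445)=(35*31+445)%997=533 -> [533]
  root = 533 == target 533  ** MATCH **
Candidate B: set leaf[6] = 47 -> leaves = [82, 62, 98, 21, 79, 35, 47, 91]
  L0: [82, 62, 98, 21, 79, 35, 47, 91]
  L1: h(82,62)=(82*31+62)%997=610 h(98,21)=(98*31+21)%997=68 h(79,35)=(79*31+35)%997=490 h(47,91)=(47*31+91)%997=551 -> [610, 68, 490, 551]
  L2: h(610,68)=(610*31+68)%997=35 h(490,551)=(490*31+551)%997=786 -> [35, 786]
  L3: h(35,786)=(35*31+786)%997=874 -> [874]
  root = 874 != target 533
Candidate C: set leaf[3] = 1 -> leaves = [82, 62, 98, 1, 79, 35, 95, 91]
  L0: [82, 62, 98, 1, 79, 35, 95, 91]
  L1: h(82,62)=(82*31+62)%997=610 h(98,1)=(98*31+1)%997=48 h(79,35)=(79*31+35)%997=490 h(95,91)=(95*31+91)%997=45 -> [610, 48, 490, 45]
  L2: h(610,48)=(610*31+48)%997=15 h(490,45)=(490*31+45)%997=280 -> [15, 280]
  L3: h(15,280)=(15*31+280)%997=745 -> [745]
  root = 745 != target 533
Candidate A produces the target root.

Answer: A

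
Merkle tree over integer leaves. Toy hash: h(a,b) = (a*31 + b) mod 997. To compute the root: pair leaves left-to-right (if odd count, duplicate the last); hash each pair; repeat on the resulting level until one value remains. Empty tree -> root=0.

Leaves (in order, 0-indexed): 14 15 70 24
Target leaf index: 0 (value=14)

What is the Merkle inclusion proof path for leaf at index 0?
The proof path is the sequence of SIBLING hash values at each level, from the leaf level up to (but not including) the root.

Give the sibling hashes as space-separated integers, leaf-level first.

L0 (leaves): [14, 15, 70, 24], target index=0
L1: h(14,15)=(14*31+15)%997=449 [pair 0] h(70,24)=(70*31+24)%997=200 [pair 1] -> [449, 200]
  Sibling for proof at L0: 15
L2: h(449,200)=(449*31+200)%997=161 [pair 0] -> [161]
  Sibling for proof at L1: 200
Root: 161
Proof path (sibling hashes from leaf to root): [15, 200]

Answer: 15 200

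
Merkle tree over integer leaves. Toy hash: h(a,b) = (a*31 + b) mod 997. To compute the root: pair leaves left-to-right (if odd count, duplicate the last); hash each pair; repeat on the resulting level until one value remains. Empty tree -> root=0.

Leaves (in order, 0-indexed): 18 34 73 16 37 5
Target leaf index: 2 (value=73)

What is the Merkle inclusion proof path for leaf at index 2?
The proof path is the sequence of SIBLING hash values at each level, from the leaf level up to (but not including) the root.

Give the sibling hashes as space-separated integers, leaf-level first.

L0 (leaves): [18, 34, 73, 16, 37, 5], target index=2
L1: h(18,34)=(18*31+34)%997=592 [pair 0] h(73,16)=(73*31+16)%997=285 [pair 1] h(37,5)=(37*31+5)%997=155 [pair 2] -> [592, 285, 155]
  Sibling for proof at L0: 16
L2: h(592,285)=(592*31+285)%997=691 [pair 0] h(155,155)=(155*31+155)%997=972 [pair 1] -> [691, 972]
  Sibling for proof at L1: 592
L3: h(691,972)=(691*31+972)%997=459 [pair 0] -> [459]
  Sibling for proof at L2: 972
Root: 459
Proof path (sibling hashes from leaf to root): [16, 592, 972]

Answer: 16 592 972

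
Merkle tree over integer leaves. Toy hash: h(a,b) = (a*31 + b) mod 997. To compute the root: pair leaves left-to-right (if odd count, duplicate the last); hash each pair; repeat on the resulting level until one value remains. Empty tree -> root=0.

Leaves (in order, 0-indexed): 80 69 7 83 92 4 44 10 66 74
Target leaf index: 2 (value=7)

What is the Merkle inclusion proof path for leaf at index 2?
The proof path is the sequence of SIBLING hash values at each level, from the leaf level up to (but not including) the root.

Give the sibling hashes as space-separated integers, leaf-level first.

Answer: 83 555 180 411

Derivation:
L0 (leaves): [80, 69, 7, 83, 92, 4, 44, 10, 66, 74], target index=2
L1: h(80,69)=(80*31+69)%997=555 [pair 0] h(7,83)=(7*31+83)%997=300 [pair 1] h(92,4)=(92*31+4)%997=862 [pair 2] h(44,10)=(44*31+10)%997=377 [pair 3] h(66,74)=(66*31+74)%997=126 [pair 4] -> [555, 300, 862, 377, 126]
  Sibling for proof at L0: 83
L2: h(555,300)=(555*31+300)%997=556 [pair 0] h(862,377)=(862*31+377)%997=180 [pair 1] h(126,126)=(126*31+126)%997=44 [pair 2] -> [556, 180, 44]
  Sibling for proof at L1: 555
L3: h(556,180)=(556*31+180)%997=467 [pair 0] h(44,44)=(44*31+44)%997=411 [pair 1] -> [467, 411]
  Sibling for proof at L2: 180
L4: h(467,411)=(467*31+411)%997=930 [pair 0] -> [930]
  Sibling for proof at L3: 411
Root: 930
Proof path (sibling hashes from leaf to root): [83, 555, 180, 411]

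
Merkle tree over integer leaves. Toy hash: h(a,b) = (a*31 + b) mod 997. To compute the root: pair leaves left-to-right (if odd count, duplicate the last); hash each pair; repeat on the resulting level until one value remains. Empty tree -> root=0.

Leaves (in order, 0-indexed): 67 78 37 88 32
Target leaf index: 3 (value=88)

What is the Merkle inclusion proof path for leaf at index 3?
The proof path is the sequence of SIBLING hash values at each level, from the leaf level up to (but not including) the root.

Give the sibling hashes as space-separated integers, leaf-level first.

Answer: 37 161 864

Derivation:
L0 (leaves): [67, 78, 37, 88, 32], target index=3
L1: h(67,78)=(67*31+78)%997=161 [pair 0] h(37,88)=(37*31+88)%997=238 [pair 1] h(32,32)=(32*31+32)%997=27 [pair 2] -> [161, 238, 27]
  Sibling for proof at L0: 37
L2: h(161,238)=(161*31+238)%997=244 [pair 0] h(27,27)=(27*31+27)%997=864 [pair 1] -> [244, 864]
  Sibling for proof at L1: 161
L3: h(244,864)=(244*31+864)%997=452 [pair 0] -> [452]
  Sibling for proof at L2: 864
Root: 452
Proof path (sibling hashes from leaf to root): [37, 161, 864]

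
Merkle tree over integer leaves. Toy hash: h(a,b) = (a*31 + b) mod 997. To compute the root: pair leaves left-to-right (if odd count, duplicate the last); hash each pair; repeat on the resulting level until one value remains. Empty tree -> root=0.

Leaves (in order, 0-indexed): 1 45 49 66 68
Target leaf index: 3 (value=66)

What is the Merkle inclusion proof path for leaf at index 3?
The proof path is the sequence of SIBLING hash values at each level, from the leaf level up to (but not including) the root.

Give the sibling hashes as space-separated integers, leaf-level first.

Answer: 49 76 839

Derivation:
L0 (leaves): [1, 45, 49, 66, 68], target index=3
L1: h(1,45)=(1*31+45)%997=76 [pair 0] h(49,66)=(49*31+66)%997=588 [pair 1] h(68,68)=(68*31+68)%997=182 [pair 2] -> [76, 588, 182]
  Sibling for proof at L0: 49
L2: h(76,588)=(76*31+588)%997=950 [pair 0] h(182,182)=(182*31+182)%997=839 [pair 1] -> [950, 839]
  Sibling for proof at L1: 76
L3: h(950,839)=(950*31+839)%997=379 [pair 0] -> [379]
  Sibling for proof at L2: 839
Root: 379
Proof path (sibling hashes from leaf to root): [49, 76, 839]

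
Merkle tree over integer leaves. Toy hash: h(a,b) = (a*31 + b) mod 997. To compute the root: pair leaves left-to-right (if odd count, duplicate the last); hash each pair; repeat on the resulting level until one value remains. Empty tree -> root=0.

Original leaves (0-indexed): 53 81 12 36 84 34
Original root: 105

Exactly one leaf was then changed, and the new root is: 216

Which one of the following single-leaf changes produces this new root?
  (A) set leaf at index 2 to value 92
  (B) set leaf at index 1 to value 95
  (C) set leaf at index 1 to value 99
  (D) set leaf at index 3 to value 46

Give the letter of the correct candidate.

Original leaves: [53, 81, 12, 36, 84, 34]
Target new root: 216
Try each candidate change and compute the resulting root:
Candidate A: set leaf[2] = 92 -> leaves = [53, 81, 92, 36, 84, 34]
  L0: [53, 81, 92, 36, 84, 34]
  L1: h(53,81)=(53*31+81)%997=727 h(92,36)=(92*31+36)%997=894 h(84,34)=(84*31+34)%997=644 -> [727, 894, 644]
  L2: h(727,894)=(727*31+894)%997=500 h(644,644)=(644*31+644)%997=668 -> [500, 668]
  L3: h(500,668)=(500*31+668)%997=216 -> [216]
  root = 216 == target 216  ** MATCH **
Candidate B: set leaf[1] = 95 -> leaves = [53, 95, 12, 36, 84, 34]
  L0: [53, 95, 12, 36, 84, 34]
  L1: h(53,95)=(53*31+95)%997=741 h(12,36)=(12*31+36)%997=408 h(84,34)=(84*31+34)%997=644 -> [741, 408, 644]
  L2: h(741,408)=(741*31+408)%997=448 h(644,644)=(644*31+644)%997=668 -> [448, 668]
  L3: h(448,668)=(448*31+668)%997=598 -> [598]
  root = 598 != target 216
Candidate C: set leaf[1] = 99 -> leaves = [53, 99, 12, 36, 84, 34]
  L0: [53, 99, 12, 36, 84, 34]
  L1: h(53,99)=(53*31+99)%997=745 h(12,36)=(12*31+36)%997=408 h(84,34)=(84*31+34)%997=644 -> [745, 408, 644]
  L2: h(745,408)=(745*31+408)%997=572 h(644,644)=(644*31+644)%997=668 -> [572, 668]
  L3: h(572,668)=(572*31+668)%997=454 -> [454]
  root = 454 != target 216
Candidate D: set leaf[3] = 46 -> leaves = [53, 81, 12, 46, 84, 34]
  L0: [53, 81, 12, 46, 84, 34]
  L1: h(53,81)=(53*31+81)%997=727 h(12,46)=(12*31+46)%997=418 h(84,34)=(84*31+34)%997=644 -> [727, 418, 644]
  L2: h(727,418)=(727*31+418)%997=24 h(644,644)=(644*31+644)%997=668 -> [24, 668]
  L3: h(24,668)=(24*31+668)%997=415 -> [415]
  root = 415 != target 216
Candidate A produces the target root.

Answer: A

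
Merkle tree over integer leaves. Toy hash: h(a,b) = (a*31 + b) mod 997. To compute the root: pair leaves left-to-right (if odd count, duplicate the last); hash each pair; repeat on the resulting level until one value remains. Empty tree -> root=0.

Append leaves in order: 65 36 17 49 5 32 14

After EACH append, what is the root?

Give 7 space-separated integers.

After append 65 (leaves=[65]):
  L0: [65]
  root=65
After append 36 (leaves=[65, 36]):
  L0: [65, 36]
  L1: h(65,36)=(65*31+36)%997=57 -> [57]
  root=57
After append 17 (leaves=[65, 36, 17]):
  L0: [65, 36, 17]
  L1: h(65,36)=(65*31+36)%997=57 h(17,17)=(17*31+17)%997=544 -> [57, 544]
  L2: h(57,544)=(57*31+544)%997=317 -> [317]
  root=317
After append 49 (leaves=[65, 36, 17, 49]):
  L0: [65, 36, 17, 49]
  L1: h(65,36)=(65*31+36)%997=57 h(17,49)=(17*31+49)%997=576 -> [57, 576]
  L2: h(57,576)=(57*31+576)%997=349 -> [349]
  root=349
After append 5 (leaves=[65, 36, 17, 49, 5]):
  L0: [65, 36, 17, 49, 5]
  L1: h(65,36)=(65*31+36)%997=57 h(17,49)=(17*31+49)%997=576 h(5,5)=(5*31+5)%997=160 -> [57, 576, 160]
  L2: h(57,576)=(57*31+576)%997=349 h(160,160)=(160*31+160)%997=135 -> [349, 135]
  L3: h(349,135)=(349*31+135)%997=984 -> [984]
  root=984
After append 32 (leaves=[65, 36, 17, 49, 5, 32]):
  L0: [65, 36, 17, 49, 5, 32]
  L1: h(65,36)=(65*31+36)%997=57 h(17,49)=(17*31+49)%997=576 h(5,32)=(5*31+32)%997=187 -> [57, 576, 187]
  L2: h(57,576)=(57*31+576)%997=349 h(187,187)=(187*31+187)%997=2 -> [349, 2]
  L3: h(349,2)=(349*31+2)%997=851 -> [851]
  root=851
After append 14 (leaves=[65, 36, 17, 49, 5, 32, 14]):
  L0: [65, 36, 17, 49, 5, 32, 14]
  L1: h(65,36)=(65*31+36)%997=57 h(17,49)=(17*31+49)%997=576 h(5,32)=(5*31+32)%997=187 h(14,14)=(14*31+14)%997=448 -> [57, 576, 187, 448]
  L2: h(57,576)=(57*31+576)%997=349 h(187,448)=(187*31+448)%997=263 -> [349, 263]
  L3: h(349,263)=(349*31+263)%997=115 -> [115]
  root=115

Answer: 65 57 317 349 984 851 115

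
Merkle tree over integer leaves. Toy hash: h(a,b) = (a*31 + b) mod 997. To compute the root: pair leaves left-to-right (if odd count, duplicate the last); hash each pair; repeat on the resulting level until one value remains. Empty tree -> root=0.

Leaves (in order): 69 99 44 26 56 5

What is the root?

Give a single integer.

L0: [69, 99, 44, 26, 56, 5]
L1: h(69,99)=(69*31+99)%997=244 h(44,26)=(44*31+26)%997=393 h(56,5)=(56*31+5)%997=744 -> [244, 393, 744]
L2: h(244,393)=(244*31+393)%997=978 h(744,744)=(744*31+744)%997=877 -> [978, 877]
L3: h(978,877)=(978*31+877)%997=288 -> [288]

Answer: 288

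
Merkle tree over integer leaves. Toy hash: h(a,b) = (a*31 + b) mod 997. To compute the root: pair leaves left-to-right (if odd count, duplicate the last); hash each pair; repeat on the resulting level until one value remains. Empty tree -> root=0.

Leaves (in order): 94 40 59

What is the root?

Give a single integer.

Answer: 741

Derivation:
L0: [94, 40, 59]
L1: h(94,40)=(94*31+40)%997=960 h(59,59)=(59*31+59)%997=891 -> [960, 891]
L2: h(960,891)=(960*31+891)%997=741 -> [741]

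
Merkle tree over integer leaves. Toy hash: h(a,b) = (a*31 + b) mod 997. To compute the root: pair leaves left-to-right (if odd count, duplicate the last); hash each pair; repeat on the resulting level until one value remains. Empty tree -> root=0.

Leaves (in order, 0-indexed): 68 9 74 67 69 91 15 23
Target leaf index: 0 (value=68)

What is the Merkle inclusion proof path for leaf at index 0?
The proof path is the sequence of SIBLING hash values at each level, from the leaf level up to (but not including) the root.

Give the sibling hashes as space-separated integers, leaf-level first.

Answer: 9 367 825

Derivation:
L0 (leaves): [68, 9, 74, 67, 69, 91, 15, 23], target index=0
L1: h(68,9)=(68*31+9)%997=123 [pair 0] h(74,67)=(74*31+67)%997=367 [pair 1] h(69,91)=(69*31+91)%997=236 [pair 2] h(15,23)=(15*31+23)%997=488 [pair 3] -> [123, 367, 236, 488]
  Sibling for proof at L0: 9
L2: h(123,367)=(123*31+367)%997=192 [pair 0] h(236,488)=(236*31+488)%997=825 [pair 1] -> [192, 825]
  Sibling for proof at L1: 367
L3: h(192,825)=(192*31+825)%997=795 [pair 0] -> [795]
  Sibling for proof at L2: 825
Root: 795
Proof path (sibling hashes from leaf to root): [9, 367, 825]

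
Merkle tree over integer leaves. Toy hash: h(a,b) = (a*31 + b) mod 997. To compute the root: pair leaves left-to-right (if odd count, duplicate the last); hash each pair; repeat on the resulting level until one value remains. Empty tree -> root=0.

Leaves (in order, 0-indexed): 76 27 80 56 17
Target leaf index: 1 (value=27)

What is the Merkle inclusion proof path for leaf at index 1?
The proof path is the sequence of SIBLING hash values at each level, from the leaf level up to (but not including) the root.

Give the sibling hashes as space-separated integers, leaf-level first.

Answer: 76 542 459

Derivation:
L0 (leaves): [76, 27, 80, 56, 17], target index=1
L1: h(76,27)=(76*31+27)%997=389 [pair 0] h(80,56)=(80*31+56)%997=542 [pair 1] h(17,17)=(17*31+17)%997=544 [pair 2] -> [389, 542, 544]
  Sibling for proof at L0: 76
L2: h(389,542)=(389*31+542)%997=637 [pair 0] h(544,544)=(544*31+544)%997=459 [pair 1] -> [637, 459]
  Sibling for proof at L1: 542
L3: h(637,459)=(637*31+459)%997=266 [pair 0] -> [266]
  Sibling for proof at L2: 459
Root: 266
Proof path (sibling hashes from leaf to root): [76, 542, 459]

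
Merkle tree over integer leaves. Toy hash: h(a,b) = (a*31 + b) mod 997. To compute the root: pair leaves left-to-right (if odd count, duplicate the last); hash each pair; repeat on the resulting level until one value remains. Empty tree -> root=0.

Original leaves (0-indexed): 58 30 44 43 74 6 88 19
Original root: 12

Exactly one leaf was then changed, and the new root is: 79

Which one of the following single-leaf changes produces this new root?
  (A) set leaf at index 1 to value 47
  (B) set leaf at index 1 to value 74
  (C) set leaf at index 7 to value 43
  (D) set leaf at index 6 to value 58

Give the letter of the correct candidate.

Answer: D

Derivation:
Original leaves: [58, 30, 44, 43, 74, 6, 88, 19]
Target new root: 79
Try each candidate change and compute the resulting root:
Candidate A: set leaf[1] = 47 -> leaves = [58, 47, 44, 43, 74, 6, 88, 19]
  L0: [58, 47, 44, 43, 74, 6, 88, 19]
  L1: h(58,47)=(58*31+47)%997=848 h(44,43)=(44*31+43)%997=410 h(74,6)=(74*31+6)%997=306 h(88,19)=(88*31+19)%997=753 -> [848, 410, 306, 753]
  L2: h(848,410)=(848*31+410)%997=776 h(306,753)=(306*31+753)%997=269 -> [776, 269]
  L3: h(776,269)=(776*31+269)%997=397 -> [397]
  root = 397 != target 79
Candidate B: set leaf[1] = 74 -> leaves = [58, 74, 44, 43, 74, 6, 88, 19]
  L0: [58, 74, 44, 43, 74, 6, 88, 19]
  L1: h(58,74)=(58*31+74)%997=875 h(44,43)=(44*31+43)%997=410 h(74,6)=(74*31+6)%997=306 h(88,19)=(88*31+19)%997=753 -> [875, 410, 306, 753]
  L2: h(875,410)=(875*31+410)%997=616 h(306,753)=(306*31+753)%997=269 -> [616, 269]
  L3: h(616,269)=(616*31+269)%997=422 -> [422]
  root = 422 != target 79
Candidate C: set leaf[7] = 43 -> leaves = [58, 30, 44, 43, 74, 6, 88, 43]
  L0: [58, 30, 44, 43, 74, 6, 88, 43]
  L1: h(58,30)=(58*31+30)%997=831 h(44,43)=(44*31+43)%997=410 h(74,6)=(74*31+6)%997=306 h(88,43)=(88*31+43)%997=777 -> [831, 410, 306, 777]
  L2: h(831,410)=(831*31+410)%997=249 h(306,777)=(306*31+777)%997=293 -> [249, 293]
  L3: h(249,293)=(249*31+293)%997=36 -> [36]
  root = 36 != target 79
Candidate D: set leaf[6] = 58 -> leaves = [58, 30, 44, 43, 74, 6, 58, 19]
  L0: [58, 30, 44, 43, 74, 6, 58, 19]
  L1: h(58,30)=(58*31+30)%997=831 h(44,43)=(44*31+43)%997=410 h(74,6)=(74*31+6)%997=306 h(58,19)=(58*31+19)%997=820 -> [831, 410, 306, 820]
  L2: h(831,410)=(831*31+410)%997=249 h(306,820)=(306*31+820)%997=336 -> [249, 336]
  L3: h(249,336)=(249*31+336)%997=79 -> [79]
  root = 79 == target 79  ** MATCH **
Candidate D produces the target root.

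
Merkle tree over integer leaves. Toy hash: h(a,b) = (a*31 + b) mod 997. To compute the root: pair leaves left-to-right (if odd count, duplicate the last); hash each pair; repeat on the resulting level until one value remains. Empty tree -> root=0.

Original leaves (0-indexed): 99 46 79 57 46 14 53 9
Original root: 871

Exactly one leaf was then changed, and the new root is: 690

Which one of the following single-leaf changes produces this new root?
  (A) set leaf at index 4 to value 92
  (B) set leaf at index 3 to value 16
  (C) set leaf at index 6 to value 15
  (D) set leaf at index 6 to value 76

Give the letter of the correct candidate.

Original leaves: [99, 46, 79, 57, 46, 14, 53, 9]
Target new root: 690
Try each candidate change and compute the resulting root:
Candidate A: set leaf[4] = 92 -> leaves = [99, 46, 79, 57, 92, 14, 53, 9]
  L0: [99, 46, 79, 57, 92, 14, 53, 9]
  L1: h(99,46)=(99*31+46)%997=124 h(79,57)=(79*31+57)%997=512 h(92,14)=(92*31+14)%997=872 h(53,9)=(53*31+9)%997=655 -> [124, 512, 872, 655]
  L2: h(124,512)=(124*31+512)%997=368 h(872,655)=(872*31+655)%997=768 -> [368, 768]
  L3: h(368,768)=(368*31+768)%997=212 -> [212]
  root = 212 != target 690
Candidate B: set leaf[3] = 16 -> leaves = [99, 46, 79, 16, 46, 14, 53, 9]
  L0: [99, 46, 79, 16, 46, 14, 53, 9]
  L1: h(99,46)=(99*31+46)%997=124 h(79,16)=(79*31+16)%997=471 h(46,14)=(46*31+14)%997=443 h(53,9)=(53*31+9)%997=655 -> [124, 471, 443, 655]
  L2: h(124,471)=(124*31+471)%997=327 h(443,655)=(443*31+655)%997=430 -> [327, 430]
  L3: h(327,430)=(327*31+430)%997=597 -> [597]
  root = 597 != target 690
Candidate C: set leaf[6] = 15 -> leaves = [99, 46, 79, 57, 46, 14, 15, 9]
  L0: [99, 46, 79, 57, 46, 14, 15, 9]
  L1: h(99,46)=(99*31+46)%997=124 h(79,57)=(79*31+57)%997=512 h(46,14)=(46*31+14)%997=443 h(15,9)=(15*31+9)%997=474 -> [124, 512, 443, 474]
  L2: h(124,512)=(124*31+512)%997=368 h(443,474)=(443*31+474)%997=249 -> [368, 249]
  L3: h(368,249)=(368*31+249)%997=690 -> [690]
  root = 690 == target 690  ** MATCH **
Candidate D: set leaf[6] = 76 -> leaves = [99, 46, 79, 57, 46, 14, 76, 9]
  L0: [99, 46, 79, 57, 46, 14, 76, 9]
  L1: h(99,46)=(99*31+46)%997=124 h(79,57)=(79*31+57)%997=512 h(46,14)=(46*31+14)%997=443 h(76,9)=(76*31+9)%997=371 -> [124, 512, 443, 371]
  L2: h(124,512)=(124*31+512)%997=368 h(443,371)=(443*31+371)%997=146 -> [368, 146]
  L3: h(368,146)=(368*31+146)%997=587 -> [587]
  root = 587 != target 690
Candidate C produces the target root.

Answer: C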